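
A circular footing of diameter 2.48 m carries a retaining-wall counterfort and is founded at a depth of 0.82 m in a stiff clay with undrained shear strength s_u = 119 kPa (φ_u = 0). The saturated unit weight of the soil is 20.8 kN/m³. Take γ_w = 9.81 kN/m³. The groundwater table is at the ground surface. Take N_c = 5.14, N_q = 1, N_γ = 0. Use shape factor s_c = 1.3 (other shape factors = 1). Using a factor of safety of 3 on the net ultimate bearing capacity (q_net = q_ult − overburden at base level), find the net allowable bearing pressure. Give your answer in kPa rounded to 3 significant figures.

q_all(net) ≈ 265 kPa

Water table at ground surface, so effective unit weight γ' = 20.8 − 9.81 = 10.99 kN/m³ is used throughout; overburden q = 10.99 × 0.82 = 9.0118 kPa.
Cohesion term c·N_c·s_c = 119 × 5.14 × 1.3 = 795.16 kPa; surcharge term q·N_q = 9.0118 × 1 = 9.0118 kPa.
q_ult = 795.16 + 9.0118 = 804.17 kPa.
q_net = 804.17 − 9.0118 = 795.16 kPa.
q_all(net) = 795.16 / 3 = 265.05 kPa.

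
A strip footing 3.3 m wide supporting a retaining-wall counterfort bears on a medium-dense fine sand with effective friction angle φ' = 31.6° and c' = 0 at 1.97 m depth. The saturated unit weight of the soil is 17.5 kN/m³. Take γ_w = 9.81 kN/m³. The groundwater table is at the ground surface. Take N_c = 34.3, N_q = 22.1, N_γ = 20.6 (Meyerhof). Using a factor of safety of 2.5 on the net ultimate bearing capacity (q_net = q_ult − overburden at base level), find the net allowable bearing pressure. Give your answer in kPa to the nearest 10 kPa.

With the water table at the surface the whole profile is submerged: γ' = 17.5 − 9.81 = 7.69 kN/m³, so q = γ'·D_f = 15.149 kPa; the same γ' applies in the ½γBN_γ term.
q_ult = q·N_q + 0.5·γ·B·N_γ
     = 15.149 × 22.1 + 0.5 × 7.69 × 3.3 × 20.6
     = 334.8 + 261.38 = 596.18 kPa.
q_net = 596.18 − 15.149 = 581.03 kPa.
q_all(net) = 581.03 / 2.5 = 232.41 kPa.

q_all(net) ≈ 230 kPa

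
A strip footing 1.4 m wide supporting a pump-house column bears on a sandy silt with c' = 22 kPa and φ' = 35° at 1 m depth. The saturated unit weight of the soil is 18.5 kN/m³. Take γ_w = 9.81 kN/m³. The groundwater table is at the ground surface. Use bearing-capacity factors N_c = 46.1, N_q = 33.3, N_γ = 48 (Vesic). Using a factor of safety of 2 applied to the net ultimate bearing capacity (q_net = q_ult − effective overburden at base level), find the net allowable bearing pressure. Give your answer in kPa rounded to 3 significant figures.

q_all(net) ≈ 793 kPa

With the water table at the surface the whole profile is submerged: γ' = 18.5 − 9.81 = 8.69 kN/m³, so q = γ'·D_f = 8.69 kPa; the same γ' applies in the ½γBN_γ term.
q_ult = c·N_c + q·N_q + 0.5·γ·B·N_γ
     = 22 × 46.1 + 8.69 × 33.3 + 0.5 × 8.69 × 1.4 × 48
     = 1014.2 + 289.38 + 291.98 = 1595.6 kPa.
Net ultimate: q_net = 1595.6 − 8.69 = 1586.9 kPa.
q_all(net) = 1586.9 / 2 = 793.44 kPa.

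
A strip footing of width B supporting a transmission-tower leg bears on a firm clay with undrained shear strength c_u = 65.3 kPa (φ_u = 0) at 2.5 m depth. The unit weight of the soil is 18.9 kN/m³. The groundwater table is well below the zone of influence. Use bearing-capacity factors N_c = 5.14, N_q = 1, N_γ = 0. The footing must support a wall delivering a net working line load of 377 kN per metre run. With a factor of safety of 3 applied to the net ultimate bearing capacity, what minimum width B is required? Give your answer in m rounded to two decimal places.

Overburden at base level: q = 18.9 × 2.5 = 47.25 kPa.
Cohesion term c·N_c = 65.3 × 5.14 = 335.64 kPa; surcharge term q·N_q = 47.25 × 1 = 47.25 kPa.
q_ult = 335.64 + 47.25 = 382.89 kPa.
For φ = 0 the ½γBN_γ term vanishes, so q_ult is independent of B. q_net = 382.89 − 47.25 = 335.64 kPa; q_all(net) = 335.64/3 = 111.88 kPa.
Required width B = w / q_all(net) = 377 / 111.88 = 3.37 m.

B = 3.37 m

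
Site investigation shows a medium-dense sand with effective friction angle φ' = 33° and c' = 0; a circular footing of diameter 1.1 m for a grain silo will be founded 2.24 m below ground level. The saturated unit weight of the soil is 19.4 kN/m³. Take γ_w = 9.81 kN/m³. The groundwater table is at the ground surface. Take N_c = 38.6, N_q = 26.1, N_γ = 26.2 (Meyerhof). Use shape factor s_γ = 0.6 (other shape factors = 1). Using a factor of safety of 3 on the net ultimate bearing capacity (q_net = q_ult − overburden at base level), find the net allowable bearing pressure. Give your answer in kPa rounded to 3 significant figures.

With the water table at the surface the whole profile is submerged: γ' = 19.4 − 9.81 = 9.59 kN/m³, so q = γ'·D_f = 21.482 kPa; the same γ' applies in the ½γBN_γ term.
q_ult = q·N_q + 0.5·γ·B·N_γ·s_γ
     = 21.482 × 26.1 + 0.5 × 9.59 × 1.1 × 26.2 × 0.6
     = 560.67 + 82.915 = 643.58 kPa.
q_net = 643.58 − 21.482 = 622.1 kPa.
q_all(net) = 622.1 / 3 = 207.37 kPa.

q_all(net) ≈ 207 kPa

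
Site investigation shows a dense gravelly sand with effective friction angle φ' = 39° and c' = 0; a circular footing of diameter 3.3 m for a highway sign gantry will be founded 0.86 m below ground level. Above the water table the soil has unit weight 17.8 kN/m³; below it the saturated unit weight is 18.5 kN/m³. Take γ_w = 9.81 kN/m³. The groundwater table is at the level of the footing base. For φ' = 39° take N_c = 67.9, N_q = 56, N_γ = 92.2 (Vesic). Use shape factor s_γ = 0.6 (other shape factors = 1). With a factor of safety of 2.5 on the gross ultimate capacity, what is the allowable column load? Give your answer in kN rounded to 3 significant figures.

P_all ≈ 5650 kN

q = γ·D_f = 17.8 × 0.86 = 15.308 kPa.
For the ½γBN_γ term take γ' = 18.5 − 9.81 = 8.69 kN/m³ (soil below base is submerged).
q·N_q = 15.308 × 56 = 857.25 kPa
0.5·γ·B·N_γ·s_γ = 0.5 × 8.69 × 3.3 × 92.2 × 0.6 = 793.21 kPa
q_ult = 857.25 + 793.21 = 1650.5 kPa.
Gross allowable pressure q_all = 1650.5 / 2.5 = 660.18 kPa.
Footing area = 8.553 m², so allowable column load = 660.18 × 8.553 = 5646.5 kN.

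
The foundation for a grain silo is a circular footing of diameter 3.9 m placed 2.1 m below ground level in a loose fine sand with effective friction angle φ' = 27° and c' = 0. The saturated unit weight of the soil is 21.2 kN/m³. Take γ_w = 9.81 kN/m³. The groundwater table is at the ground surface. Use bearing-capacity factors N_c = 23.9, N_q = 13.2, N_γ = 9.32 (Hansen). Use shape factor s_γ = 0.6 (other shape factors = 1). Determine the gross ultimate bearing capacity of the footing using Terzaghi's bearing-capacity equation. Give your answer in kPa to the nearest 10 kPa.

q_ult ≈ 440 kPa

Water table at ground surface, so effective unit weight γ' = 21.2 − 9.81 = 11.39 kN/m³ is used throughout; overburden q = 11.39 × 2.1 = 23.919 kPa; the same γ' applies in the ½γBN_γ term.
Surcharge term q·N_q = 23.919 × 13.2 = 315.73 kPa; self-weight term 0.5·γ·B·N_γ·s_γ = 0.5 × 11.39 × 3.9 × 9.32 × 0.6 = 124.2 kPa.
q_ult = 315.73 + 124.2 = 439.93 kPa.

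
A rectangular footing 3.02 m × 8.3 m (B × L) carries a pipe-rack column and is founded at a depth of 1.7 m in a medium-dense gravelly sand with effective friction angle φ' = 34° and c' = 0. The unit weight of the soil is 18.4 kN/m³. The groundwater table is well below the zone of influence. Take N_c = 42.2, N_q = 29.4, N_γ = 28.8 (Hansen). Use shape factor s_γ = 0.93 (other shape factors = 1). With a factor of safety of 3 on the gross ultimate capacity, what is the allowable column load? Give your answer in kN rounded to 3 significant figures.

Overburden at base level: q = 18.4 × 1.7 = 31.28 kPa.
Surcharge term q·N_q = 31.28 × 29.4 = 919.63 kPa; self-weight term 0.5·γ·B·N_γ·s_γ = 0.5 × 18.4 × 3.02 × 28.8 × 0.93 = 744.17 kPa.
q_ult = 919.63 + 744.17 = 1663.8 kPa.
Gross allowable pressure q_all = 1663.8 / 3 = 554.6 kPa.
Footing area = 25.066 m², so allowable column load = 554.6 × 25.066 = 13902 kN.

P_all ≈ 13900 kN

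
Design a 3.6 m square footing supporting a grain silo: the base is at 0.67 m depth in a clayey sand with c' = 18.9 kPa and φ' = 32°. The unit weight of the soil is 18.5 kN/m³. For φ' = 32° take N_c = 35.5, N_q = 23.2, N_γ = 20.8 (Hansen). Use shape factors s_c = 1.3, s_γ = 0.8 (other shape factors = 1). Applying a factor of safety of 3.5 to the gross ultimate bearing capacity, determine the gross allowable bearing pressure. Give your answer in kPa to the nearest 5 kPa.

Overburden at base level: q = 18.5 × 0.67 = 12.395 kPa.
Cohesion term c·N_c·s_c = 18.9 × 35.5 × 1.3 = 872.23 kPa; surcharge term q·N_q = 12.395 × 23.2 = 287.56 kPa; self-weight term 0.5·γ·B·N_γ·s_γ = 0.5 × 18.5 × 3.6 × 20.8 × 0.8 = 554.11 kPa.
q_ult = 872.23 + 287.56 + 554.11 = 1713.9 kPa.
q_all = q_ult / FS = 1713.9 / 3.5 = 489.69 kPa.

q_all ≈ 490 kPa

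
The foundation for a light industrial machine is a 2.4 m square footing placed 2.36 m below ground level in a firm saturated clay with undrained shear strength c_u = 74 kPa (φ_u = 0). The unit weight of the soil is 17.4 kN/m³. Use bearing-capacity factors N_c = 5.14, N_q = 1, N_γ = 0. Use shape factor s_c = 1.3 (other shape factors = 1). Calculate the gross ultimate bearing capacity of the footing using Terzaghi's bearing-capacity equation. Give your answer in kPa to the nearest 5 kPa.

q_ult ≈ 535 kPa

q = γ·D_f = 17.4 × 2.36 = 41.064 kPa.
c·N_c·s_c = 74 × 5.14 × 1.3 = 494.47 kPa
q·N_q = 41.064 × 1 = 41.064 kPa
q_ult = 494.47 + 41.064 = 535.53 kPa.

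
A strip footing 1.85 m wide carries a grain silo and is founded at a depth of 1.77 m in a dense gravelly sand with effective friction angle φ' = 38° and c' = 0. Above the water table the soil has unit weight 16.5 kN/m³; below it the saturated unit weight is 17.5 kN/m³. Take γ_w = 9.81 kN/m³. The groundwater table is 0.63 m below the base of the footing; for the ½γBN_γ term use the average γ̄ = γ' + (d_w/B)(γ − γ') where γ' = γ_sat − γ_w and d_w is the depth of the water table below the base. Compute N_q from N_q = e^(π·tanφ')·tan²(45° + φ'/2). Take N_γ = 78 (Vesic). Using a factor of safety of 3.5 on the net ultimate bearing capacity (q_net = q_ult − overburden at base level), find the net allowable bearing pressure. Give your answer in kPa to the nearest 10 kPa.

N_q = e^(π·tan38°)·tan²(64°) = 48.93.
q = γ·D_f = 16.5 × 1.77 = 29.205 kPa.
γ' = 7.69 kN/m³; averaging over the depth B below the base, γ̄ = γ' + (d_w/B)(γ − γ') = 10.69 kN/m³.
q·N_q = 29.205 × 48.933 = 1429.1 kPa
0.5·γ·B·N_γ = 0.5 × 10.69 × 1.85 × 78 = 771.3 kPa
q_ult = 1429.1 + 771.3 = 2200.4 kPa.
q_net = 2200.4 − 29.205 = 2171.2 kPa.
q_all(net) = 2171.2 / 3.5 = 620.34 kPa.

q_all(net) ≈ 620 kPa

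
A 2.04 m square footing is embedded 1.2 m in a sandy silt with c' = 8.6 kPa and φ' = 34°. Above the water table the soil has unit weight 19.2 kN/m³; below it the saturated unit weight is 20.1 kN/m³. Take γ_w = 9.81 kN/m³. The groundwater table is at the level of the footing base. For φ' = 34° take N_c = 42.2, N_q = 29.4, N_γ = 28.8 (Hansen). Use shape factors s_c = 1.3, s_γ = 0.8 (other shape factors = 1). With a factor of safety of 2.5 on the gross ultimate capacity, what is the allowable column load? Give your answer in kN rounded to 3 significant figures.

q = γ·D_f = 19.2 × 1.2 = 23.04 kPa.
For the ½γBN_γ term take γ' = 20.1 − 9.81 = 10.29 kN/m³ (soil below base is submerged).
c·N_c·s_c = 8.6 × 42.2 × 1.3 = 471.8 kPa
q·N_q = 23.04 × 29.4 = 677.38 kPa
0.5·γ·B·N_γ·s_γ = 0.5 × 10.29 × 2.04 × 28.8 × 0.8 = 241.82 kPa
q_ult = 471.8 + 677.38 + 241.82 = 1391 kPa.
Gross allowable pressure q_all = 1391 / 2.5 = 556.4 kPa.
Footing area = 4.1616 m², so allowable column load = 556.4 × 4.1616 = 2315.5 kN.

P_all ≈ 2320 kN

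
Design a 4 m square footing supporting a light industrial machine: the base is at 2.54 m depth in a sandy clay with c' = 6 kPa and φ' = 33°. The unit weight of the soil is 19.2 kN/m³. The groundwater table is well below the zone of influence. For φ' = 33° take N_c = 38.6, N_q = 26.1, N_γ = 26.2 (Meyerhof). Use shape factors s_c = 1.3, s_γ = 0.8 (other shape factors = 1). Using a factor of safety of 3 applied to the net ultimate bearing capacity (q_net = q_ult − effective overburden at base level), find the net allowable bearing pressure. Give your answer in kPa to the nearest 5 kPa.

q = γ·D_f = 19.2 × 2.54 = 48.768 kPa.
c·N_c·s_c = 6 × 38.6 × 1.3 = 301.08 kPa
q·N_q = 48.768 × 26.1 = 1272.8 kPa
0.5·γ·B·N_γ·s_γ = 0.5 × 19.2 × 4 × 26.2 × 0.8 = 804.86 kPa
q_ult = 301.08 + 1272.8 + 804.86 = 2378.8 kPa.
Net ultimate: q_net = 2378.8 − 48.768 = 2330 kPa.
q_all(net) = 2330 / 3 = 776.67 kPa.

q_all(net) ≈ 775 kPa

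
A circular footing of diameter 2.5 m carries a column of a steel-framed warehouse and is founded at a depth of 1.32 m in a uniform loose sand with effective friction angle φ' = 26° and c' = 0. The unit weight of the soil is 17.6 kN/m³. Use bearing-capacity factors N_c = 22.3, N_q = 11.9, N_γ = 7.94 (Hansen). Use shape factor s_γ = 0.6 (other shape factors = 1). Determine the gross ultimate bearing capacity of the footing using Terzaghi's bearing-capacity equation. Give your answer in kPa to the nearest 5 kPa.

Effective surcharge at the founding depth q = γ·D_f = 17.6 × 1.32 = 23.232 kPa.
q_ult = q·N_q + 0.5·γ·B·N_γ·s_γ
     = 23.232 × 11.9 + 0.5 × 17.6 × 2.5 × 7.94 × 0.6
     = 276.46 + 104.81 = 381.27 kPa.

q_ult ≈ 380 kPa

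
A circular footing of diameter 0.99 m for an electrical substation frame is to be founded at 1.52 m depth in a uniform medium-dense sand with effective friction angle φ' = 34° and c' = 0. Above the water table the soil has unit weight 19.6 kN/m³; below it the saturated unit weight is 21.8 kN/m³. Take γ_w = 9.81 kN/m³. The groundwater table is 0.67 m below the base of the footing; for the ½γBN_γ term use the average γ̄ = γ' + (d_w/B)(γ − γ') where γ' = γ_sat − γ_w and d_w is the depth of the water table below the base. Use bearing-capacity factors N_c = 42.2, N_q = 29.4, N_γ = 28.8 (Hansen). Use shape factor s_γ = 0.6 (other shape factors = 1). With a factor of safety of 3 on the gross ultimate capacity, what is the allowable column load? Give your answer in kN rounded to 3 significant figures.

P_all ≈ 262 kN

Overburden at base level: q = 19.6 × 1.52 = 29.792 kPa.
The water table is 0.67 m below the base (< B = 0.99 m), so the ½γBN_γ term uses γ̄ = γ' + (d_w/B)(γ − γ') = 11.99 + (0.67/0.99)(19.6 − 11.99) = 17.14 kN/m³.
Surcharge term q·N_q = 29.792 × 29.4 = 875.88 kPa; self-weight term 0.5·γ·B·N_γ·s_γ = 0.5 × 17.14 × 0.99 × 28.8 × 0.6 = 146.61 kPa.
q_ult = 875.88 + 146.61 = 1022.5 kPa.
Gross allowable pressure q_all = 1022.5 / 3 = 340.83 kPa.
Footing area = 0.7698 m², so allowable column load = 340.83 × 0.7698 = 262.37 kN.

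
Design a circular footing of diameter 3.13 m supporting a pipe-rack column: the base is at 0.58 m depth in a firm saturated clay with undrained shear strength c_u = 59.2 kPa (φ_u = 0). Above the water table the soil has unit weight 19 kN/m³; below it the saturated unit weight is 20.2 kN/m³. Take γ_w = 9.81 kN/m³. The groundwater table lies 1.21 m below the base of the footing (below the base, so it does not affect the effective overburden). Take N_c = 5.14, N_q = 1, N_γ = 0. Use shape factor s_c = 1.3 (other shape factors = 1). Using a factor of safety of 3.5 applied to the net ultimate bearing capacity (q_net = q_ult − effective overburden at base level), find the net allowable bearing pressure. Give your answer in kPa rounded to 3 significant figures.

q_all(net) ≈ 113 kPa

q = γ·D_f = 19 × 0.58 = 11.02 kPa.
c·N_c·s_c = 59.2 × 5.14 × 1.3 = 395.57 kPa
q·N_q = 11.02 × 1 = 11.02 kPa
q_ult = 395.57 + 11.02 = 406.59 kPa.
Net ultimate: q_net = 406.59 − 11.02 = 395.57 kPa.
q_all(net) = 395.57 / 3.5 = 113.02 kPa.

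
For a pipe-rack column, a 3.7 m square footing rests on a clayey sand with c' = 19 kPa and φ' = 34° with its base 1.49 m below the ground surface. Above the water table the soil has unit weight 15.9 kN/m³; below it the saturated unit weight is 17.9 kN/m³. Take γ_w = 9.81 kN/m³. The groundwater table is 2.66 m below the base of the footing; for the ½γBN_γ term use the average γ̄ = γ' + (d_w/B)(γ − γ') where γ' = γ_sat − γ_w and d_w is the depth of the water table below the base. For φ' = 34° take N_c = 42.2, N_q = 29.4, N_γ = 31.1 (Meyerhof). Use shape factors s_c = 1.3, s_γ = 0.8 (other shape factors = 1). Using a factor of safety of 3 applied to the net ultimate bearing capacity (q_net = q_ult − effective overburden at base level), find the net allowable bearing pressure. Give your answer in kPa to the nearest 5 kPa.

q = γ·D_f = 15.9 × 1.49 = 23.691 kPa.
γ' = 8.09 kN/m³; averaging over the depth B below the base, γ̄ = γ' + (d_w/B)(γ − γ') = 13.705 kN/m³.
c·N_c·s_c = 19 × 42.2 × 1.3 = 1042.3 kPa
q·N_q = 23.691 × 29.4 = 696.52 kPa
0.5·γ·B·N_γ·s_γ = 0.5 × 13.705 × 3.7 × 31.1 × 0.8 = 630.8 kPa
q_ult = 1042.3 + 696.52 + 630.8 = 2369.7 kPa.
Net ultimate: q_net = 2369.7 − 23.691 = 2346 kPa.
q_all(net) = 2346 / 3 = 781.99 kPa.

q_all(net) ≈ 780 kPa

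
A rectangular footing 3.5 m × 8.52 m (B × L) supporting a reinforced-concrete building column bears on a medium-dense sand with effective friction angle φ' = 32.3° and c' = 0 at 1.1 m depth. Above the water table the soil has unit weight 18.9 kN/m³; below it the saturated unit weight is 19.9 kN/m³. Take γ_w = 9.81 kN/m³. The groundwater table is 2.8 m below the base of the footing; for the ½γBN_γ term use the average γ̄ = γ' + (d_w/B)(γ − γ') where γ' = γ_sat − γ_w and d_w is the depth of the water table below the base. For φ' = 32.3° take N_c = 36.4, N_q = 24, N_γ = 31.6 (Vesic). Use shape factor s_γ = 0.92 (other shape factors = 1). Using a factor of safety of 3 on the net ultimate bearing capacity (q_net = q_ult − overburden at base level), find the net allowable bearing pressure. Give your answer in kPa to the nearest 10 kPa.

q_all(net) ≈ 450 kPa

Effective surcharge at the founding depth q = γ·D_f = 18.9 × 1.1 = 20.79 kPa.
With d_w = 2.8 m < B, γ̄ = 10.09 + (2.8/3.5) × (18.9 − 10.09) = 17.138 kN/m³.
q_ult = q·N_q + 0.5·γ·B·N_γ·s_γ
     = 20.79 × 24 + 0.5 × 17.138 × 3.5 × 31.6 × 0.92
     = 498.96 + 871.91 = 1370.9 kPa.
q_net = 1370.9 − 20.79 = 1350.1 kPa.
q_all(net) = 1350.1 / 3 = 450.03 kPa.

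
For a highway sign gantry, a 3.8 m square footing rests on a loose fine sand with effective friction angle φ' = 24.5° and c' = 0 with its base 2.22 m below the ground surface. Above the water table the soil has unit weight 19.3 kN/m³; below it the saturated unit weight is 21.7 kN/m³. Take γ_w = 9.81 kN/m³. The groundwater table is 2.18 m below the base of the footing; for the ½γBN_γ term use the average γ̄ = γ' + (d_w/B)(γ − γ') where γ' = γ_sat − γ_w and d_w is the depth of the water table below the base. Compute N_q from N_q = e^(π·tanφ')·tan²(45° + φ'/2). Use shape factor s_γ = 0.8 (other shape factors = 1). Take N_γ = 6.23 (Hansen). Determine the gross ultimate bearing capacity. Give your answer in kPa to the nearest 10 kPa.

q_ult ≈ 590 kPa

tan24.5° = 0.4557, so N_q = e^(π×0.4557)·tan²(57.25°) = 4.186 × 2.417 = 10.12.
Overburden at base level: q = 19.3 × 2.22 = 42.846 kPa.
The water table is 2.18 m below the base (< B = 3.8 m), so the ½γBN_γ term uses γ̄ = γ' + (d_w/B)(γ − γ') = 11.89 + (2.18/3.8)(19.3 − 11.89) = 16.141 kN/m³.
Surcharge term q·N_q = 42.846 × 10.117 = 433.48 kPa; self-weight term 0.5·γ·B·N_γ·s_γ = 0.5 × 16.141 × 3.8 × 6.23 × 0.8 = 152.85 kPa.
q_ult = 433.48 + 152.85 = 586.33 kPa.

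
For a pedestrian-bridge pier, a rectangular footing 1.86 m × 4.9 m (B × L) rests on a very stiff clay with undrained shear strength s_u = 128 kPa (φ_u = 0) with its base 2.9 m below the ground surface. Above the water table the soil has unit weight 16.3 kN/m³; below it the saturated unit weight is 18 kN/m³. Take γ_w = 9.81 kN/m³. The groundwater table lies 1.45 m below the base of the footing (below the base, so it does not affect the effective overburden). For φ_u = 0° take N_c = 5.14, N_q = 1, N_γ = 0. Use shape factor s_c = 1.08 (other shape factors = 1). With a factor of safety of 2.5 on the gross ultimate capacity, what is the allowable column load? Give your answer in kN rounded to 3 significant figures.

P_all ≈ 2760 kN

Effective surcharge at the founding depth q = γ·D_f = 16.3 × 2.9 = 47.27 kPa.
q_ult = c·N_c·s_c + q·N_q
     = 128 × 5.14 × 1.08 + 47.27 × 1
     = 710.55 + 47.27 = 757.82 kPa.
Gross allowable pressure q_all = 757.82 / 2.5 = 303.13 kPa.
Footing area = 9.114 m², so allowable column load = 303.13 × 9.114 = 2762.7 kN.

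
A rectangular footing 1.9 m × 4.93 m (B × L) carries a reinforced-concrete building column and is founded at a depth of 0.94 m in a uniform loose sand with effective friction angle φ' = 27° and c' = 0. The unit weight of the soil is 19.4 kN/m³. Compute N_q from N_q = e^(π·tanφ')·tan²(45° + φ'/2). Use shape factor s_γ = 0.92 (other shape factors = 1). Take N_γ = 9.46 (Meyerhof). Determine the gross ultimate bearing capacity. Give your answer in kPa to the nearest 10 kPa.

q_ult ≈ 400 kPa

tan27° = 0.5095, so N_q = e^(π×0.5095)·tan²(58.5°) = 4.957 × 2.663 = 13.2.
Overburden at base level: q = 19.4 × 0.94 = 18.236 kPa.
Surcharge term q·N_q = 18.236 × 13.199 = 240.7 kPa; self-weight term 0.5·γ·B·N_γ·s_γ = 0.5 × 19.4 × 1.9 × 9.46 × 0.92 = 160.4 kPa.
q_ult = 240.7 + 160.4 = 401.1 kPa.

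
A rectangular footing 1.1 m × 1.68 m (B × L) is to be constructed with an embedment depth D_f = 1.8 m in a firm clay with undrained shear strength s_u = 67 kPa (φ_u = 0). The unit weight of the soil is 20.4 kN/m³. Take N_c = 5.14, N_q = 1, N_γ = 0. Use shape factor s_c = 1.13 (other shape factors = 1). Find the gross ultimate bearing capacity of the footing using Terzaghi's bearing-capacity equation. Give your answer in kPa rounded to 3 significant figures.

Overburden at base level: q = 20.4 × 1.8 = 36.72 kPa.
Cohesion term c·N_c·s_c = 67 × 5.14 × 1.13 = 389.15 kPa; surcharge term q·N_q = 36.72 × 1 = 36.72 kPa.
q_ult = 389.15 + 36.72 = 425.87 kPa.

q_ult ≈ 426 kPa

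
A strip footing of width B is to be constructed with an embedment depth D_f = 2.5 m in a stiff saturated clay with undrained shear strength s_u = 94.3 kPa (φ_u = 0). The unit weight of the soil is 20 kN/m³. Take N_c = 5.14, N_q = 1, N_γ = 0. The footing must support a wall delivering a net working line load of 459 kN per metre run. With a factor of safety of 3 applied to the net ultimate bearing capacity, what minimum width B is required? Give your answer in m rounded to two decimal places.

Effective surcharge at the founding depth q = γ·D_f = 20 × 2.5 = 50 kPa.
q_ult = c·N_c + q·N_q
     = 94.3 × 5.14 + 50 × 1
     = 484.7 + 50 = 534.7 kPa.
For φ = 0 the ½γBN_γ term vanishes, so q_ult is independent of B. q_net = 534.7 − 50 = 484.7 kPa; q_all(net) = 484.7/3 = 161.57 kPa.
Required width B = w / q_all(net) = 459 / 161.57 = 2.841 m.

B = 2.84 m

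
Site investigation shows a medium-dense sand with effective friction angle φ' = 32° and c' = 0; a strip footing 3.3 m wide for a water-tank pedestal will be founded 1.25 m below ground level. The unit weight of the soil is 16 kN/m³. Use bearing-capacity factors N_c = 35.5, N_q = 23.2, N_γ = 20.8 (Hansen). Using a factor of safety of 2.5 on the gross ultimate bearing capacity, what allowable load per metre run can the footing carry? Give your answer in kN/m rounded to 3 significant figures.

q = γ·D_f = 16 × 1.25 = 20 kPa.
q·N_q = 20 × 23.2 = 464 kPa
0.5·γ·B·N_γ = 0.5 × 16 × 3.3 × 20.8 = 549.12 kPa
q_ult = 464 + 549.12 = 1013.1 kPa.
Gross allowable pressure q_all = 1013.1 / 2.5 = 405.25 kPa.
Allowable wall load = q_all × B = 405.25 × 3.3 = 1337.3 kN per metre run.

≈ 1340 kN/m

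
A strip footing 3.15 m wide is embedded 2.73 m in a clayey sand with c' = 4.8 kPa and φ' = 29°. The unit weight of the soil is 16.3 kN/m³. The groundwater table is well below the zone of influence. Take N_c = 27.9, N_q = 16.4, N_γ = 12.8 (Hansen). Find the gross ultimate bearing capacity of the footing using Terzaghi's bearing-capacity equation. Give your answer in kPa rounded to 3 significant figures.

q_ult ≈ 1190 kPa

Effective surcharge at the founding depth q = γ·D_f = 16.3 × 2.73 = 44.499 kPa.
q_ult = c·N_c + q·N_q + 0.5·γ·B·N_γ
     = 4.8 × 27.9 + 44.499 × 16.4 + 0.5 × 16.3 × 3.15 × 12.8
     = 133.92 + 729.78 + 328.61 = 1192.3 kPa.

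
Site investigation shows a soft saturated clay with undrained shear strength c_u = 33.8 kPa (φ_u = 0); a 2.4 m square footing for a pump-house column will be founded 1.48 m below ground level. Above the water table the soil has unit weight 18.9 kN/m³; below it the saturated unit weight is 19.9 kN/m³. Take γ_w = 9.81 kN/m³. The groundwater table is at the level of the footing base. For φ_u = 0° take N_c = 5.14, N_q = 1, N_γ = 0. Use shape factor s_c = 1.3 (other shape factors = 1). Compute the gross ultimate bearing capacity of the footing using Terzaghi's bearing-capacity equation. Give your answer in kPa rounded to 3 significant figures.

q_ult ≈ 254 kPa

q = γ·D_f = 18.9 × 1.48 = 27.972 kPa.
c·N_c·s_c = 33.8 × 5.14 × 1.3 = 225.85 kPa
q·N_q = 27.972 × 1 = 27.972 kPa
q_ult = 225.85 + 27.972 = 253.82 kPa.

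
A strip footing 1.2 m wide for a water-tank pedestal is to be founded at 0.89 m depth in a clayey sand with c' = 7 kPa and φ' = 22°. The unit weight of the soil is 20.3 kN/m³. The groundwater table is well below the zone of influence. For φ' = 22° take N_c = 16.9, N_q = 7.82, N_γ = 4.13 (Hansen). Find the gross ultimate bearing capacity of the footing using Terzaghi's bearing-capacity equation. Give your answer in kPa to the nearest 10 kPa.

q_ult ≈ 310 kPa

Effective surcharge at the founding depth q = γ·D_f = 20.3 × 0.89 = 18.067 kPa.
q_ult = c·N_c + q·N_q + 0.5·γ·B·N_γ
     = 7 × 16.9 + 18.067 × 7.82 + 0.5 × 20.3 × 1.2 × 4.13
     = 118.3 + 141.28 + 50.303 = 309.89 kPa.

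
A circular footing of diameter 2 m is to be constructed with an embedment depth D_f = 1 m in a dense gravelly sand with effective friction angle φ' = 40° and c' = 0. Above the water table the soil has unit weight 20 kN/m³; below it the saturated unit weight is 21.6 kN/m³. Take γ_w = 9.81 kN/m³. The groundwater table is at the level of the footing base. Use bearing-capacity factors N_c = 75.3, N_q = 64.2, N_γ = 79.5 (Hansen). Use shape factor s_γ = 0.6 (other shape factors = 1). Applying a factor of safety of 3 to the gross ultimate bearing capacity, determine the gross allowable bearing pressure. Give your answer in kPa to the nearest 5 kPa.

Effective surcharge at the founding depth q = γ·D_f = 20 × 1 = 20 kPa.
The water table coincides with the base, so in the self-weight term γ → γ' = 11.79 kN/m³.
q_ult = q·N_q + 0.5·γ·B·N_γ·s_γ
     = 20 × 64.2 + 0.5 × 11.79 × 2 × 79.5 × 0.6
     = 1284 + 562.38 = 1846.4 kPa.
q_all = q_ult / FS = 1846.4 / 3 = 615.46 kPa.

q_all ≈ 615 kPa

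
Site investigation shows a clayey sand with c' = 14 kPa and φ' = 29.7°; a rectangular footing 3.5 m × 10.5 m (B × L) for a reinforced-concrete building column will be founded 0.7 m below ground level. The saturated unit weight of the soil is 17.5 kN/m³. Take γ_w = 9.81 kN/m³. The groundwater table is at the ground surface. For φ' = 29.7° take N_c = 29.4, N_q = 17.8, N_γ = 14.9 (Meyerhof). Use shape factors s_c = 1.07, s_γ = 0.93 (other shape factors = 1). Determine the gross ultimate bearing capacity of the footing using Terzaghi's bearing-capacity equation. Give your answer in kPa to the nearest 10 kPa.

Water table at ground surface, so effective unit weight γ' = 17.5 − 9.81 = 7.69 kN/m³ is used throughout; overburden q = 7.69 × 0.7 = 5.383 kPa; the same γ' applies in the ½γBN_γ term.
Cohesion term c·N_c·s_c = 14 × 29.4 × 1.07 = 440.41 kPa; surcharge term q·N_q = 5.383 × 17.8 = 95.817 kPa; self-weight term 0.5·γ·B·N_γ·s_γ = 0.5 × 7.69 × 3.5 × 14.9 × 0.93 = 186.48 kPa.
q_ult = 440.41 + 95.817 + 186.48 = 722.71 kPa.

q_ult ≈ 720 kPa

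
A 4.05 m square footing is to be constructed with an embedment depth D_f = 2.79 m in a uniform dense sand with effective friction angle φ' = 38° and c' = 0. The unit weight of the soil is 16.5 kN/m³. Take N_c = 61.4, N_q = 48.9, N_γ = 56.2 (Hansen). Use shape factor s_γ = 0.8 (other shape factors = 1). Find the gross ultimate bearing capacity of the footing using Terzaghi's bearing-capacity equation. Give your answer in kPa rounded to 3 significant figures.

q_ult ≈ 3750 kPa

Effective surcharge at the founding depth q = γ·D_f = 16.5 × 2.79 = 46.035 kPa.
q_ult = q·N_q + 0.5·γ·B·N_γ·s_γ
     = 46.035 × 48.9 + 0.5 × 16.5 × 4.05 × 56.2 × 0.8
     = 2251.1 + 1502.2 = 3753.3 kPa.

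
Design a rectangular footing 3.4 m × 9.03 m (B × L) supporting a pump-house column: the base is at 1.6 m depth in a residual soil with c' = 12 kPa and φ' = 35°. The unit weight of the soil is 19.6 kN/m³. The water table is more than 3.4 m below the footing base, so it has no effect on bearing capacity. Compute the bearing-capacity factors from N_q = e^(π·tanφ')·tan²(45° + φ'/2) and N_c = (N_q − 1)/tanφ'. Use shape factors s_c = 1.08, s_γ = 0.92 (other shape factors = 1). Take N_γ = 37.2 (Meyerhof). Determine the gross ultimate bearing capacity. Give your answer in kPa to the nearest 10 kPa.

tan35° = 0.7002, so N_q = e^(π×0.7002)·tan²(62.5°) = 9.023 × 3.69 = 33.3.
N_c = (33.3 − 1)/tan35° = 46.12.
Overburden at base level: q = 19.6 × 1.6 = 31.36 kPa.
Cohesion term c·N_c·s_c = 12 × 46.124 × 1.08 = 597.76 kPa; surcharge term q·N_q = 31.36 × 33.296 = 1044.2 kPa; self-weight term 0.5·γ·B·N_γ·s_γ = 0.5 × 19.6 × 3.4 × 37.2 × 0.92 = 1140.3 kPa.
q_ult = 597.76 + 1044.2 + 1140.3 = 2782.3 kPa.

q_ult ≈ 2780 kPa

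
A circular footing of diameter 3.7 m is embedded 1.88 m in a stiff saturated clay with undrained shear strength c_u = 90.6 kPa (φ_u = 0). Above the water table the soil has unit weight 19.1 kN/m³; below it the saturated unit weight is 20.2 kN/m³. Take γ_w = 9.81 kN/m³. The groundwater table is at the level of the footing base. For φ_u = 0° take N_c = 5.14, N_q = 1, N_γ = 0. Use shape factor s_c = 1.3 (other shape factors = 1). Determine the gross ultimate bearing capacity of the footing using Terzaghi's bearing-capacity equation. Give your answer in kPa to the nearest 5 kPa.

Effective surcharge at the founding depth q = γ·D_f = 19.1 × 1.88 = 35.908 kPa.
q_ult = c·N_c·s_c + q·N_q
     = 90.6 × 5.14 × 1.3 + 35.908 × 1
     = 605.39 + 35.908 = 641.3 kPa.

q_ult ≈ 640 kPa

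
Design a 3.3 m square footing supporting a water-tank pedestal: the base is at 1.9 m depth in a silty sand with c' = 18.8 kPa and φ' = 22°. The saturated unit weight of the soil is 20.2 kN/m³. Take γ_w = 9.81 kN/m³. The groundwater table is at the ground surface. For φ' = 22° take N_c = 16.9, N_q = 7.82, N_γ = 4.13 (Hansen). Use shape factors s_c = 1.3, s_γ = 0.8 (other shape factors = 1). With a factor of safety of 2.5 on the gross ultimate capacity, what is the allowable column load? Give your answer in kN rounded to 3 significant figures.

γ' = 20.2 − 9.81 = 10.39 kN/m³ (submerged throughout). q = 10.39 × 1.9 = 19.741 kPa; the same γ' applies in the ½γBN_γ term.
c·N_c·s_c = 18.8 × 16.9 × 1.3 = 413.04 kPa
q·N_q = 19.741 × 7.82 = 154.37 kPa
0.5·γ·B·N_γ·s_γ = 0.5 × 10.39 × 3.3 × 4.13 × 0.8 = 56.642 kPa
q_ult = 413.04 + 154.37 + 56.642 = 624.05 kPa.
Gross allowable pressure q_all = 624.05 / 2.5 = 249.62 kPa.
Footing area = 10.89 m², so allowable column load = 249.62 × 10.89 = 2718.4 kN.

P_all ≈ 2720 kN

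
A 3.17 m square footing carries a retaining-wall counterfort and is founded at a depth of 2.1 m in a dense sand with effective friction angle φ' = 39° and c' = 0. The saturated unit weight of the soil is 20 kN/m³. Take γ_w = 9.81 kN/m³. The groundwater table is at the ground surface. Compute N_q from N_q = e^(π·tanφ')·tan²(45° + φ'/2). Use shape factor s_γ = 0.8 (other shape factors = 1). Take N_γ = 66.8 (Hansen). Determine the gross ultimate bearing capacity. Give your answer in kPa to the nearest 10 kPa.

tan39° = 0.8098, so N_q = e^(π×0.8098)·tan²(64.5°) = 12.731 × 4.395 = 55.96.
γ' = 20 − 9.81 = 10.19 kN/m³ (submerged throughout). q = 10.19 × 2.1 = 21.399 kPa; the same γ' applies in the ½γBN_γ term.
q·N_q = 21.399 × 55.957 = 1197.4 kPa
0.5·γ·B·N_γ·s_γ = 0.5 × 10.19 × 3.17 × 66.8 × 0.8 = 863.12 kPa
q_ult = 1197.4 + 863.12 = 2060.6 kPa.

q_ult ≈ 2060 kPa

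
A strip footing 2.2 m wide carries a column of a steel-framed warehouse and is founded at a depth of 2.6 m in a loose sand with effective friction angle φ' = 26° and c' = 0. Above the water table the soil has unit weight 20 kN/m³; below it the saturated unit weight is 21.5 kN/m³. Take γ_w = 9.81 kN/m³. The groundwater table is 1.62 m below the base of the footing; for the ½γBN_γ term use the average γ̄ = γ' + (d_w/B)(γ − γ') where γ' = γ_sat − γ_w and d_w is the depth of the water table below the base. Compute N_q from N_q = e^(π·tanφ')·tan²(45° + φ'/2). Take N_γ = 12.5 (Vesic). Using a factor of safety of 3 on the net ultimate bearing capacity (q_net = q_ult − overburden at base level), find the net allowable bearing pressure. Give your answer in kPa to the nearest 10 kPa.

q_all(net) ≈ 270 kPa

N_q = e^(π·tan26°)·tan²(58°) = 11.85.
Overburden at base level: q = 20 × 2.6 = 52 kPa.
The water table is 1.62 m below the base (< B = 2.2 m), so the ½γBN_γ term uses γ̄ = γ' + (d_w/B)(γ − γ') = 11.69 + (1.62/2.2)(20 − 11.69) = 17.809 kN/m³.
Surcharge term q·N_q = 52 × 11.854 = 616.42 kPa; self-weight term 0.5·γ·B·N_γ = 0.5 × 17.809 × 2.2 × 12.5 = 244.88 kPa.
q_ult = 616.42 + 244.88 = 861.29 kPa.
q_net = 861.29 − 52 = 809.29 kPa.
q_all(net) = 809.29 / 3 = 269.76 kPa.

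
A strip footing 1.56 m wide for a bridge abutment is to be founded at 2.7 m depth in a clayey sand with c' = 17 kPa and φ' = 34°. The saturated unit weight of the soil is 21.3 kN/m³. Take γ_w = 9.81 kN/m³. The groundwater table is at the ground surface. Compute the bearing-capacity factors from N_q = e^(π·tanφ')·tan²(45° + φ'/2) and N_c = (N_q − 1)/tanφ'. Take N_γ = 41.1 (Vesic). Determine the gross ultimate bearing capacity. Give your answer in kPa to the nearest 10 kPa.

tan34° = 0.6745, so N_q = e^(π×0.6745)·tan²(62°) = 8.323 × 3.537 = 29.44.
N_c = (29.44 − 1)/tan34° = 42.16.
With the water table at the surface the whole profile is submerged: γ' = 21.3 − 9.81 = 11.49 kN/m³, so q = γ'·D_f = 31.023 kPa; the same γ' applies in the ½γBN_γ term.
q_ult = c·N_c + q·N_q + 0.5·γ·B·N_γ
     = 17 × 42.164 + 31.023 × 29.44 + 0.5 × 11.49 × 1.56 × 41.1
     = 716.78 + 913.31 + 368.35 = 1998.4 kPa.

q_ult ≈ 2000 kPa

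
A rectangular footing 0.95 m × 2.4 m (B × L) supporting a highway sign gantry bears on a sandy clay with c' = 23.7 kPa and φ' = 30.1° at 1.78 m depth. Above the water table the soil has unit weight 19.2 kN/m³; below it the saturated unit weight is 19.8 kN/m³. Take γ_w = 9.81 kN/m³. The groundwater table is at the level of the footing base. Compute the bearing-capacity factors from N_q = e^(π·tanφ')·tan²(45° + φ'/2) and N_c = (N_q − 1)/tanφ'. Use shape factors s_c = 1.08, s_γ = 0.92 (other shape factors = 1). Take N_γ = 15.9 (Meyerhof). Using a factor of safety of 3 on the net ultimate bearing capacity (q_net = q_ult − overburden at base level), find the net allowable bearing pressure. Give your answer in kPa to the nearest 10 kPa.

q_all(net) ≈ 480 kPa

N_q = e^(π·tan30.1°)·tan²(60.05°) = 18.61; N_c = (N_q − 1)/tanφ' = 30.38.
q = γ·D_f = 19.2 × 1.78 = 34.176 kPa.
For the ½γBN_γ term take γ' = 19.8 − 9.81 = 9.99 kN/m³ (soil below base is submerged).
c·N_c·s_c = 23.7 × 30.381 × 1.08 = 777.63 kPa
q·N_q = 34.176 × 18.611 = 636.06 kPa
0.5·γ·B·N_γ·s_γ = 0.5 × 9.99 × 0.95 × 15.9 × 0.92 = 69.414 kPa
q_ult = 777.63 + 636.06 + 69.414 = 1483.1 kPa.
q_net = 1483.1 − 34.176 = 1448.9 kPa.
q_all(net) = 1448.9 / 3 = 482.97 kPa.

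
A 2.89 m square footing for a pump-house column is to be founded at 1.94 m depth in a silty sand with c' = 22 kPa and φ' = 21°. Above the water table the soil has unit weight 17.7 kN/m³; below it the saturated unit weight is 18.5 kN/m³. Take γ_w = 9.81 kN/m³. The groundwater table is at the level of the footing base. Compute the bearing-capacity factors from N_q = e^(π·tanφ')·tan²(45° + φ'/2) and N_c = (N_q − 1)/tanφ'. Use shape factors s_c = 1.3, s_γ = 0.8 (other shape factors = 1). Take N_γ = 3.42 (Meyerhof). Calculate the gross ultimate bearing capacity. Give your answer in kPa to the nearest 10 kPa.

q_ult ≈ 730 kPa

tan21° = 0.3839, so N_q = e^(π×0.3839)·tan²(55.5°) = 3.34 × 2.117 = 7.07.
N_c = (7.07 − 1)/tan21° = 15.81.
Effective surcharge at the founding depth q = γ·D_f = 17.7 × 1.94 = 34.338 kPa.
The water table coincides with the base, so in the self-weight term γ → γ' = 8.69 kN/m³.
q_ult = c·N_c·s_c + q·N_q + 0.5·γ·B·N_γ·s_γ
     = 22 × 15.815 × 1.3 + 34.338 × 7.0708 + 0.5 × 8.69 × 2.89 × 3.42 × 0.8
     = 452.31 + 242.8 + 34.356 = 729.46 kPa.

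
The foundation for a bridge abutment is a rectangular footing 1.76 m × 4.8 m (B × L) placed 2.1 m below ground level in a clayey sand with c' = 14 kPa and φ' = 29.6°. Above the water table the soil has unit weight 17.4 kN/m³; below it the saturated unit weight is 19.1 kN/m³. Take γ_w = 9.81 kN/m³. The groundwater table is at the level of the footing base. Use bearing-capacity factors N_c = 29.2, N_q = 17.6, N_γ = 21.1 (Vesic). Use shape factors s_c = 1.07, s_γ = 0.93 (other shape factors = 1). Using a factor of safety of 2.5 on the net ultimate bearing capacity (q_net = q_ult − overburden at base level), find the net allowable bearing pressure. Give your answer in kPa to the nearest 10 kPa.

q = γ·D_f = 17.4 × 2.1 = 36.54 kPa.
For the ½γBN_γ term take γ' = 19.1 − 9.81 = 9.29 kN/m³ (soil below base is submerged).
c·N_c·s_c = 14 × 29.2 × 1.07 = 437.42 kPa
q·N_q = 36.54 × 17.6 = 643.1 kPa
0.5·γ·B·N_γ·s_γ = 0.5 × 9.29 × 1.76 × 21.1 × 0.93 = 160.42 kPa
q_ult = 437.42 + 643.1 + 160.42 = 1240.9 kPa.
q_net = 1240.9 − 36.54 = 1204.4 kPa.
q_all(net) = 1204.4 / 2.5 = 481.76 kPa.

q_all(net) ≈ 480 kPa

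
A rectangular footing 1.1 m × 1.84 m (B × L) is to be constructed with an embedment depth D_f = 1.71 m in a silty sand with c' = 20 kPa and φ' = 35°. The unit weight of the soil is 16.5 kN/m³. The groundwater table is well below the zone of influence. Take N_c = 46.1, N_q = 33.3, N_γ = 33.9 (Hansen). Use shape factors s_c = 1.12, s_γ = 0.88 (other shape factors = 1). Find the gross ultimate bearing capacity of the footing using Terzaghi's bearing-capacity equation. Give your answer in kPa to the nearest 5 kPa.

Overburden at base level: q = 16.5 × 1.71 = 28.215 kPa.
Cohesion term c·N_c·s_c = 20 × 46.1 × 1.12 = 1032.6 kPa; surcharge term q·N_q = 28.215 × 33.3 = 939.56 kPa; self-weight term 0.5·γ·B·N_γ·s_γ = 0.5 × 16.5 × 1.1 × 33.9 × 0.88 = 270.73 kPa.
q_ult = 1032.6 + 939.56 + 270.73 = 2242.9 kPa.

q_ult ≈ 2245 kPa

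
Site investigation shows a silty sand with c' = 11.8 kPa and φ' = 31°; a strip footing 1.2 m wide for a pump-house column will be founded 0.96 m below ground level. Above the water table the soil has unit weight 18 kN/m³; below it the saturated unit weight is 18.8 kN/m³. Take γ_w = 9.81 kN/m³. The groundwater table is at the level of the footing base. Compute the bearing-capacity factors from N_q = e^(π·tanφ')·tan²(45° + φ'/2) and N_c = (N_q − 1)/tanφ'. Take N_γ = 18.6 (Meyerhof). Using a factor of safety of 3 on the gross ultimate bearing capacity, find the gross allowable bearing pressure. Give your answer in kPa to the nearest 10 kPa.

q_all ≈ 280 kPa

N_q = e^(π·tan31°)·tan²(60.5°) = 20.63; N_c = (N_q − 1)/tanφ' = 32.67.
Overburden at base level: q = 18 × 0.96 = 17.28 kPa.
Below the base the soil is submerged, so the ½γBN_γ term uses γ' = 18.8 − 9.81 = 8.99 kN/m³.
Cohesion term c·N_c = 11.8 × 32.671 = 385.52 kPa; surcharge term q·N_q = 17.28 × 20.631 = 356.5 kPa; self-weight term 0.5·γ·B·N_γ = 0.5 × 8.99 × 1.2 × 18.6 = 100.33 kPa.
q_ult = 385.52 + 356.5 + 100.33 = 842.35 kPa.
q_all = 842.35 / 3 = 280.78 kPa.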